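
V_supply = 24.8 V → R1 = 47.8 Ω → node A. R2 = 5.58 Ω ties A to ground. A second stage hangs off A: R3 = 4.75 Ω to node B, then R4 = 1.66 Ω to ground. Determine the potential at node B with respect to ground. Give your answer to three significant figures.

Node A sees R2 in parallel with the series input of stage 2, R3 + R4 = 6.410 Ω.
R2 ‖ (R3+R4) = 2.983 Ω.
So V_A = 24.8 × 0.05874 = 1.457 V.
V_B = V_A × 0.2590 = 0.3773 V.

V_B ≈ 0.377 V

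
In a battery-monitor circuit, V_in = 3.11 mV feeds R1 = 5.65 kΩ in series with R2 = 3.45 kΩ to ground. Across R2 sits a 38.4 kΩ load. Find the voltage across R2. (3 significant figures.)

First combine the lower leg with the load: R2 ‖ R_L = 3.166 kΩ.
Now apply the divider: V_out = 3.11 × 0.3591 = 1.117 mV.

V_out ≈ 1.12 mV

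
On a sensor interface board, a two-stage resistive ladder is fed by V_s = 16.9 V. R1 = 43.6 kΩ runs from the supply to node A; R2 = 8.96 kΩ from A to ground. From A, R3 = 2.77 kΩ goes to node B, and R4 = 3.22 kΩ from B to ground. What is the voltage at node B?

V_B ≈ 0.691 V

Node A sees R2 in parallel with the series input of stage 2, R3 + R4 = 5.990 kΩ.
Effective lower resistance at A: R2 ‖ 5.990 = 3.590 kΩ.
V_A = 16.9 × 3.590/(43.6 + 3.590) = 1.286 V.
Stage 2 is unloaded, so V_B = V_A · R4/(R3+R4) = 1.286 × 3.22/5.990 = 0.6911 V.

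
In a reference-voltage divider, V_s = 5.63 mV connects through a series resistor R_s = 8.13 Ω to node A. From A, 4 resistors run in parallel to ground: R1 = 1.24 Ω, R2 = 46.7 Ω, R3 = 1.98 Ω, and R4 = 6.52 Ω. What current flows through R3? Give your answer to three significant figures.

Parallel bank: R_p = 1/(1/1.24 + 1/46.7 + 1/1.98 + 1/6.52) = 0.6728 Ω.
V_A by voltage divider: V_A = 5.63 × 0.6728/(8.13 + 0.6728) = 0.4303 mV.
Branch current I = V_A/R3 = 0.4303/1.98 = 0.2173 mA.
(Check via current divider: I_total = 0.6396 mA; share G_k/ΣG = 0.3398 → same result.)

I ≈ 0.217 mA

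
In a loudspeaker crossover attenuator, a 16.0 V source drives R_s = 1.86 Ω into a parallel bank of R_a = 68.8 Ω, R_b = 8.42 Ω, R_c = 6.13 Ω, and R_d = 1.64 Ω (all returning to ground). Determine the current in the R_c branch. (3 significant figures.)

Combine the parallel branches: R_p = (1/68.8 + 1/8.42 + 1/6.13 + 1/1.64)⁻¹ = 1.104 Ω.
V_A = 16.0 × 1.104/2.964 = 5.958 V.
I(R_c) = V_A / R_c = 5.958/6.13 = 0.9719 A.

I ≈ 0.972 A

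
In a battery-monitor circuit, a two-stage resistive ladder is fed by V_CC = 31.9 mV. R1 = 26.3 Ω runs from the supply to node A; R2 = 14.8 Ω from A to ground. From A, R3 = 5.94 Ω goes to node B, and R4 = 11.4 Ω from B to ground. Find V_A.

V_A ≈ 7.43 mV

The second stage (R3 + R4 = 17.34 Ω) loads node A in parallel with R2.
Effective lower resistance at A: R2 ‖ 17.34 = 7.985 Ω.
First divider: V_A = V_CC · 7.985/(26.3 + 7.985) = 7.429 mV.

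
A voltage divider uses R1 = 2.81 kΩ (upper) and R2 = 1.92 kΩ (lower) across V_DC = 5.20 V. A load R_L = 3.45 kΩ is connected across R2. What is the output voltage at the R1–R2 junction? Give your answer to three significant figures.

V_out ≈ 1.59 V

First combine the lower leg with the load: R2 ‖ R_L = 1.234 kΩ.
Then V_out = V_DC · R2'/(R1 + R2') = 5.20 × 1.234/4.044 = 1.586 V.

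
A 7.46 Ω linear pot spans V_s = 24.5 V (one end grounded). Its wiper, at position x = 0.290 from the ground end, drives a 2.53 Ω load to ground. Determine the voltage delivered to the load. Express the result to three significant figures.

V_out ≈ 4.42 V

Split the track: R_lower = x·R_p = 2.163 Ω, R_upper = (1−x)·R_p = 5.297 Ω.
(x·R_p) ‖ R_L = 1.166 Ω.
Then V_out = V_s · 1.166/(5.297 + 1.166) = 4.421 V.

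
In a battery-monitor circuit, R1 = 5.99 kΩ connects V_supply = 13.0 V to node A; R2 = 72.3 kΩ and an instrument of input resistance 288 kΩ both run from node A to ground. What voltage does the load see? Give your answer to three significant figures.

The load sits in parallel with R2, giving an effective lower resistance R2' = R2·R_L/(R2+R_L) = 57.79 kΩ.
Now apply the divider: V_out = 13.0 × 0.9061 = 11.78 V.

V_out ≈ 11.8 V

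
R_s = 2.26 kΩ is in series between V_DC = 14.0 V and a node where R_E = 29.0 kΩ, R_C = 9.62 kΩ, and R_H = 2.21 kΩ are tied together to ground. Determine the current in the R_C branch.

I ≈ 0.623 mA

Equivalent of the parallel group: R_p = 1.692 kΩ.
V_A by voltage divider: V_A = 14.0 × 1.692/(2.26 + 1.692) = 5.994 V.
Branch current I = V_A/R_C = 5.994/9.62 = 0.6231 mA.
(Check via current divider: I_total = 3.542 mA; share G_k/ΣG = 0.1759 → same result.)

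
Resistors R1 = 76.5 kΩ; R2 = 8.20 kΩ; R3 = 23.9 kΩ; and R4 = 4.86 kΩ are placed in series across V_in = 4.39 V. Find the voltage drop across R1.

V ≈ 2.96 V

Total series resistance ΣR = 76.5 + 8.20 + 23.9 + 4.86 = 113.5 kΩ.
V = V_in · R/ΣR = 4.39 × 0.6742 = 2.960 V.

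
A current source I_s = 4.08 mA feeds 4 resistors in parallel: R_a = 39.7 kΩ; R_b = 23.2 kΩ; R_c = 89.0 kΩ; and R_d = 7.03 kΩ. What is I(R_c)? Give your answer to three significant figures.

I ≈ 0.207 mA

Conductances: ΣG = 1/39.7 + 1/23.2 + 1/89.0 + 1/7.03 = 0.2218 (1/kΩ).
By the current-divider rule, I = I_s · G_k/ΣG = 4.08 × 0.05066 = 0.2067 mA.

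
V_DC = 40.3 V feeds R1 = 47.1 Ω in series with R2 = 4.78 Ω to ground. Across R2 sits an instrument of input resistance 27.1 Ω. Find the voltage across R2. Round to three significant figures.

V_out ≈ 3.20 V

The load sits in parallel with R2, giving an effective lower resistance R2' = R2·R_L/(R2+R_L) = 4.063 Ω.
Now apply the divider: V_out = 40.3 × 0.07942 = 3.201 V.
(Unloaded it would be 3.71 V; the load pulls it down.)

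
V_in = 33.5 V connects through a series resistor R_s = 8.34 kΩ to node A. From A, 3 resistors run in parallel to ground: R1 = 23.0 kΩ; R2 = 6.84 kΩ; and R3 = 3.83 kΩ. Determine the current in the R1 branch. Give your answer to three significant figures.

Equivalent of the parallel group: R_p = 2.218 kΩ.
V_A = 33.5 × 2.218/10.56 = 7.039 V.
Branch current I = V_A/R1 = 7.039/23.0 = 0.3060 mA.

I ≈ 0.306 mA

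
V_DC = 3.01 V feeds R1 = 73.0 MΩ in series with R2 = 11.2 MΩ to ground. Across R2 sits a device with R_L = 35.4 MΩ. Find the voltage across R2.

V_out ≈ 0.314 V

First combine the lower leg with the load: R2 ‖ R_L = 8.508 MΩ.
Then V_out = V_DC · R2'/(R1 + R2') = 3.01 × 8.508/81.51 = 0.3142 V.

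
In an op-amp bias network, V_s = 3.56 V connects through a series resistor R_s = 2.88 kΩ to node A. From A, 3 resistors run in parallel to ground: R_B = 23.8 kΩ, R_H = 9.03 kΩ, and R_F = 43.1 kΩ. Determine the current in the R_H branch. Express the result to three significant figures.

Equivalent of the parallel group: R_p = 5.683 kΩ.
V_A by voltage divider: V_A = 3.56 × 5.683/(2.88 + 5.683) = 2.363 V.
I(R_H) = V_A / R_H = 2.363/9.03 = 0.2616 mA.

I ≈ 0.262 mA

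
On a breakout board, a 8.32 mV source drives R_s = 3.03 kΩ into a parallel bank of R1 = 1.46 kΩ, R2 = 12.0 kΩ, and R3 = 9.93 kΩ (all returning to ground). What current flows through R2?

Combine the parallel branches: R_p = (1/1.46 + 1/12.0 + 1/9.93)⁻¹ = 1.151 kΩ.
Node voltage V_A = V_DC · R_p/(R_s + R_p) = 8.32 × 0.2753 = 2.290 mV.
I(R2) = V_A / R2 = 2.290/12.0 = 0.1908 µA.
(Equivalently: I_total = 1.990 µA, then current-divider fraction G_k/ΣG = 0.09590.)

I ≈ 0.191 µA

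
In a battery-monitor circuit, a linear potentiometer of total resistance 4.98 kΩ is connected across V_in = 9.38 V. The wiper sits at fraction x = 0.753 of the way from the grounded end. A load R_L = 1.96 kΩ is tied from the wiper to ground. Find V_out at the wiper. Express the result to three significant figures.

V_out ≈ 4.80 V

Split the track: R_lower = x·R_p = 3.750 kΩ, R_upper = (1−x)·R_p = 1.230 kΩ.
(x·R_p) ‖ R_L = 1.287 kΩ.
Loaded-divider output: V_out = 9.38 × 0.5114 = 4.796 V.
(Unloaded: V_out = x·V_in = 7.06 V.)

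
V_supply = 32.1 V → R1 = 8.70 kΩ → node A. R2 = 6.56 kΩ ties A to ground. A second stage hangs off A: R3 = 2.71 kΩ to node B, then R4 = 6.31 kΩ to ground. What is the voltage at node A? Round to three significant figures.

Looking into the second stage from A: R3 + R4 = 9.020 kΩ appears in parallel with R2.
R2 ‖ (R3+R4) = 3.798 kΩ.
So V_A = 32.1 × 0.3039 = 9.755 V.

V_A ≈ 9.75 V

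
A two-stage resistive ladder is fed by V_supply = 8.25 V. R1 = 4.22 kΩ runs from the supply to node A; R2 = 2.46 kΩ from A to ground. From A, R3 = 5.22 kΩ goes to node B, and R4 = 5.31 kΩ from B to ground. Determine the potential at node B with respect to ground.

Looking into the second stage from A: R3 + R4 = 10.53 kΩ appears in parallel with R2.
R2 ‖ (R3+R4) = 1.994 kΩ.
First divider: V_A = V_supply · 1.994/(4.22 + 1.994) = 2.647 V.
Stage 2 is unloaded, so V_B = V_A · R4/(R3+R4) = 2.647 × 5.31/10.53 = 1.335 V.

V_B ≈ 1.34 V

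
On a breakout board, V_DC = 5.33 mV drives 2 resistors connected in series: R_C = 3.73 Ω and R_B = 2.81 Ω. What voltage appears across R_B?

V ≈ 2.29 mV

Total series resistance ΣR = 3.73 + 2.81 = 6.540 Ω.
Voltage divider: V = V_DC · (2.810 / 6.540) = 5.33 × 0.4297 = 2.290 mV.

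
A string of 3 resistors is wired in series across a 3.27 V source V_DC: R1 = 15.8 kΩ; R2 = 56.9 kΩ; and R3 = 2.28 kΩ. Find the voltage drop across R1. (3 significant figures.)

V ≈ 0.689 V

ΣR = 15.8 + 56.9 + 2.28 = 74.98 kΩ.
V = V_DC · R/ΣR = 3.27 × 0.2107 = 0.6891 V.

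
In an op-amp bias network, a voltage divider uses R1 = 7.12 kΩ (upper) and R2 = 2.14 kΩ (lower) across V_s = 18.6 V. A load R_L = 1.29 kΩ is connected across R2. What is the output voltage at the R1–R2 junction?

The load sits in parallel with R2, giving an effective lower resistance R2' = R2·R_L/(R2+R_L) = 0.8048 kΩ.
Then V_out = V_s · R2'/(R1 + R2') = 18.6 × 0.8048/7.925 = 1.889 V.
(Unloaded it would be 4.30 V; the load pulls it down.)

V_out ≈ 1.89 V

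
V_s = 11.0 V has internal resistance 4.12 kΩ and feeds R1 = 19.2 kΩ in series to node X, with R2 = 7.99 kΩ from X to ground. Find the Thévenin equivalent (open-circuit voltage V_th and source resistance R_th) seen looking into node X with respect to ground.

R1' = 4.12 + 19.2 = 23.32 kΩ (source resistance + R1).
With X open, the divider is unloaded: V_th = 11.0 × 7.99/31.31 = 2.807 V.
Looking into X with the source shorted: R_th = R1'·R2/(R1'+R2) = 23.32 × 7.99/31.31 = 5.951 kΩ.

V_th ≈ 2.81 V, R_th ≈ 5.95 kΩ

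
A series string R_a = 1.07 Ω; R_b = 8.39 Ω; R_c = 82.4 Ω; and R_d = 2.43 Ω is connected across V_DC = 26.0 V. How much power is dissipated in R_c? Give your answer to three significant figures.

The common current is I = 26.0/94.29 = 0.2757 A.
P(R_c) = I²·R_c = (0.2757)² × 82.4 = 6.265 W.

P ≈ 6.27 W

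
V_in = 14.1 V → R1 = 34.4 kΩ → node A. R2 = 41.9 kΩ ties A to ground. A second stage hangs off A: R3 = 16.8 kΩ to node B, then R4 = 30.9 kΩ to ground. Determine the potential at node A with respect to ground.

V_A ≈ 5.55 V

Looking into the second stage from A: R3 + R4 = 47.70 kΩ appears in parallel with R2.
R2 ‖ (R3+R4) = 22.31 kΩ.
First divider: V_A = V_in · 22.31/(34.4 + 22.31) = 5.546 V.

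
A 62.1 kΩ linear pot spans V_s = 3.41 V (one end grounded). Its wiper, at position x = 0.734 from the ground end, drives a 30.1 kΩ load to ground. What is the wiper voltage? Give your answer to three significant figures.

V_out ≈ 1.78 V

The pot divides into 16.52 kΩ above the wiper and 45.58 kΩ below.
Lower segment in parallel with the load: 45.58 ‖ 30.1 = 18.13 kΩ.
Loaded-divider output: V_out = 3.41 × 0.5232 = 1.784 V.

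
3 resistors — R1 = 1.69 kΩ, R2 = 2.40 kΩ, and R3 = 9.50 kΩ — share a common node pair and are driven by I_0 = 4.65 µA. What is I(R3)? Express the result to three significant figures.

I ≈ 0.440 µA

Total conductance ΣG = 1/1.69 + 1/2.40 + 1/9.50 = 1.114 (units of 1/kΩ).
By the current-divider rule, I = I_0 · G_k/ΣG = 4.65 × 0.09452 = 0.4395 µA.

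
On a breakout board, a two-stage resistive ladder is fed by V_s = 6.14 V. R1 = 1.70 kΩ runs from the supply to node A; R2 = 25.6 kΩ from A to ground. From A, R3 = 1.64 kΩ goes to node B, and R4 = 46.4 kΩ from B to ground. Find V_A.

V_A ≈ 5.57 V

Looking into the second stage from A: R3 + R4 = 48.04 kΩ appears in parallel with R2.
R2 ‖ (R3+R4) = 16.70 kΩ.
So V_A = 6.14 × 0.9076 = 5.573 V.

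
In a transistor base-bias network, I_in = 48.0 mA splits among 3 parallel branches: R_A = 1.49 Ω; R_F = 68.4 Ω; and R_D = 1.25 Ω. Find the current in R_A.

I ≈ 21.7 mA

Total conductance ΣG = 1/1.49 + 1/68.4 + 1/1.25 = 1.486 (units of 1/Ω).
R_A takes the fraction G_k/ΣG = 0.6711/1.486 = 0.4517, so I = 48.0 × 0.4517 = 21.68 mA.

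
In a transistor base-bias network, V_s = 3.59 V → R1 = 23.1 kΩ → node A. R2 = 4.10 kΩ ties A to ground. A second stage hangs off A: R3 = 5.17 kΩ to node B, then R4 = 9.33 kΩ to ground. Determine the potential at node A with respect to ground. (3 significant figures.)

Node A sees R2 in parallel with the series input of stage 2, R3 + R4 = 14.50 kΩ.
R2 ‖ (R3+R4) = 3.196 kΩ.
First divider: V_A = V_s · 3.196/(23.1 + 3.196) = 0.4364 V.

V_A ≈ 0.436 V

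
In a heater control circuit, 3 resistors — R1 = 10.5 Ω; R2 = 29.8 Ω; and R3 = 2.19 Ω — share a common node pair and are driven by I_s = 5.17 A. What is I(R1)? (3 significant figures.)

Total conductance ΣG = 1/10.5 + 1/29.8 + 1/2.19 = 0.5854 (units of 1/Ω).
By the current-divider rule, I = I_s · G_k/ΣG = 5.17 × 0.1627 = 0.8411 A.

I ≈ 0.841 A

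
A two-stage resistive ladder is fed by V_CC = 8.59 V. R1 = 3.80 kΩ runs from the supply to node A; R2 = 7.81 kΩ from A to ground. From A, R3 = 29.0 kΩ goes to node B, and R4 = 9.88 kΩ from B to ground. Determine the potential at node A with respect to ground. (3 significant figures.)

The second stage (R3 + R4 = 38.88 kΩ) loads node A in parallel with R2.
R2 ‖ (R3+R4) = 6.504 kΩ.
V_A = 8.59 × 6.504/(3.80 + 6.504) = 5.422 V.

V_A ≈ 5.42 V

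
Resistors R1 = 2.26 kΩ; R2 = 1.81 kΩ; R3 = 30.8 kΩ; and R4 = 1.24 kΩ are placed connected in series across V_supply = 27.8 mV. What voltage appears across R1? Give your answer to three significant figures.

V ≈ 1.74 mV

ΣR = 2.26 + 1.81 + 30.8 + 1.24 = 36.11 kΩ.
By the voltage-divider rule, V = 27.8 × 2.260/36.11 = 1.740 mV.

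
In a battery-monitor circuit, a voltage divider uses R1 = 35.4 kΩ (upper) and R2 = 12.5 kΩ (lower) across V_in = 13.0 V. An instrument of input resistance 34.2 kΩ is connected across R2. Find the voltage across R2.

V_out ≈ 2.67 V

R2 ‖ R_L = (12.5 × 34.2)/(12.5 + 34.2) = 9.154 kΩ.
Voltage divider with the loaded lower leg: V_out = 13.0 × 9.154/(35.4 + 9.154) = 13.0 × 0.2055 = 2.671 V.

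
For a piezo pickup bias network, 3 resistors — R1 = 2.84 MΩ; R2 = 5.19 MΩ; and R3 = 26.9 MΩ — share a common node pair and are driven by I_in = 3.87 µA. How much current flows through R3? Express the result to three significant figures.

I ≈ 0.247 µA

Conductances: ΣG = 1/2.84 + 1/5.19 + 1/26.9 = 0.5820 (1/MΩ).
R3 takes the fraction G_k/ΣG = 0.03717/0.5820 = 0.06388, so I = 3.87 × 0.06388 = 0.2472 µA.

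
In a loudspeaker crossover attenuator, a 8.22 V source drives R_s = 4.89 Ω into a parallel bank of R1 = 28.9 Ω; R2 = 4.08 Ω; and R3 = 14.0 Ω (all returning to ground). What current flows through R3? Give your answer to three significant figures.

I ≈ 0.216 A

Combine the parallel branches: R_p = (1/28.9 + 1/4.08 + 1/14.0)⁻¹ = 2.848 Ω.
V_A = 8.22 × 2.848/7.738 = 3.025 V.
I(R3) = V_A / R3 = 3.025/14.0 = 0.2161 A.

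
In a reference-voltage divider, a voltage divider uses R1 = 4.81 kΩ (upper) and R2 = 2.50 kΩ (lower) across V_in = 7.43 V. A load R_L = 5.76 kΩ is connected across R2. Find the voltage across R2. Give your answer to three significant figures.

The load sits in parallel with R2, giving an effective lower resistance R2' = R2·R_L/(R2+R_L) = 1.743 kΩ.
Then V_out = V_in · R2'/(R1 + R2') = 7.43 × 1.743/6.553 = 1.977 V.

V_out ≈ 1.98 V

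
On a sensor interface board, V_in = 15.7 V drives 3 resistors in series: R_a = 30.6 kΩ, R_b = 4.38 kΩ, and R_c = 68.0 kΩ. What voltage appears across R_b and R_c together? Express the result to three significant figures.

Total series resistance ΣR = 30.6 + 4.38 + 68.0 = 103.0 kΩ.
R_{R_b..R_c} = 4.38 + 68.0 = 72.38 kΩ.
V = V_in · R/ΣR = 15.7 × 0.7029 = 11.03 V.

V ≈ 11.0 V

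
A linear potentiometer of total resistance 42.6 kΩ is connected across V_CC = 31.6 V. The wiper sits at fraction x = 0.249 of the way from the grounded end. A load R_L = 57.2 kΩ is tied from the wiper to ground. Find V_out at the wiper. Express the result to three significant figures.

Split the track: R_lower = x·R_p = 10.61 kΩ, R_upper = (1−x)·R_p = 31.99 kΩ.
(x·R_p) ‖ R_L = 8.948 kΩ.
Then V_out = V_CC · 8.948/(31.99 + 8.948) = 6.907 V.

V_out ≈ 6.91 V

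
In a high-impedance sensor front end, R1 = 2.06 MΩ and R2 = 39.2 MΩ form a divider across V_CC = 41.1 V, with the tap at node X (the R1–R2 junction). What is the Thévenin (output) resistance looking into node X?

Zeroing V_CC shorts the top of R1 to ground, so R_th = R1 ‖ R2 = 1.957 MΩ.

R_th ≈ 1.96 MΩ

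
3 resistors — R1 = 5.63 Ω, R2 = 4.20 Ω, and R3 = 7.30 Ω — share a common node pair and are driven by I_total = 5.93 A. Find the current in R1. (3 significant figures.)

I ≈ 1.91 A

ΣG = 1/5.63 + 1/4.20 + 1/7.30 = 0.5527.
R1 takes the fraction G_k/ΣG = 0.1776/0.5527 = 0.3214, so I = 5.93 × 0.3214 = 1.906 A.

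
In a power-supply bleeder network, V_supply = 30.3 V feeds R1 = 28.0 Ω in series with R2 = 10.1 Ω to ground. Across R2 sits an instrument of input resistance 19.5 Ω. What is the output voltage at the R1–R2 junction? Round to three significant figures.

First combine the lower leg with the load: R2 ‖ R_L = 6.654 Ω.
Now apply the divider: V_out = 30.3 × 0.1920 = 5.818 V.
(Unloaded it would be 8.03 V; the load pulls it down.)

V_out ≈ 5.82 V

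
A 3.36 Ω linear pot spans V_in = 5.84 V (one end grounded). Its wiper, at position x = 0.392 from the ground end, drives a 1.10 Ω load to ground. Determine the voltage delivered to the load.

Split the track: R_lower = x·R_p = 1.317 Ω, R_upper = (1−x)·R_p = 2.043 Ω.
Lower segment in parallel with the load: 1.317 ‖ 1.10 = 0.5994 Ω.
V_out = 5.84 × 0.5994/(2.043 + 0.5994) = 1.325 V.
(Unloaded: V_out = x·V_in = 2.29 V.)

V_out ≈ 1.32 V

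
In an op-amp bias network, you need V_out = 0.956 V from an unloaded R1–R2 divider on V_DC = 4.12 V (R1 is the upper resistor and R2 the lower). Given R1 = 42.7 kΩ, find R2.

R2 ≈ 12.9 kΩ

The divider ratio is R2/(R1+R2) = 0.956/4.12 = 0.2320.
So R2 = R1 · V_out/(V_DC − V_out) = 42.7 × 0.956/(4.12 − 0.956) = 42.7 × 0.3021 = 12.90 kΩ.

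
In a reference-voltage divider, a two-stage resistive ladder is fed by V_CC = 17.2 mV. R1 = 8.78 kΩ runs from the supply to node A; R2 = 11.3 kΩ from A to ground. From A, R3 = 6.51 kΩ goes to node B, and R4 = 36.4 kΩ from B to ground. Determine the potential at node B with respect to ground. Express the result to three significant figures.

Looking into the second stage from A: R3 + R4 = 42.91 kΩ appears in parallel with R2.
Effective lower resistance at A: R2 ‖ 42.91 = 8.945 kΩ.
V_A = 17.2 × 8.945/(8.78 + 8.945) = 8.680 mV.
Then the unloaded second divider: V_B = V_A × R4/(R3+R4) = 8.680 × 0.8483 = 7.363 mV.

V_B ≈ 7.36 mV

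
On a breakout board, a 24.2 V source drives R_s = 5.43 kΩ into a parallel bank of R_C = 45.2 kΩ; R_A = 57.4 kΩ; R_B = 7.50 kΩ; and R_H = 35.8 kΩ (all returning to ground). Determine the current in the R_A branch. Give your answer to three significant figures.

Combine the parallel branches: R_p = (1/45.2 + 1/57.4 + 1/7.50 + 1/35.8)⁻¹ = 4.980 kΩ.
Node voltage V_A = V_CC · R_p/(R_s + R_p) = 24.2 × 0.4784 = 11.58 V.
Branch current I = V_A/R_A = 11.58/57.4 = 0.2017 mA.

I ≈ 0.202 mA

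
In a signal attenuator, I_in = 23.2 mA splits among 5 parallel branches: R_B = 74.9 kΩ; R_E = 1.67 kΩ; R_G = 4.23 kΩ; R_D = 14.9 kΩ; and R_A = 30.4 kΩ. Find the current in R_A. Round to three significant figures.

Total conductance ΣG = 1/74.9 + 1/1.67 + 1/4.23 + 1/14.9 + 1/30.4 = 0.9486 (units of 1/kΩ).
By the current-divider rule, I = I_in · G_k/ΣG = 23.2 × 0.03468 = 0.8045 mA.

I ≈ 0.805 mA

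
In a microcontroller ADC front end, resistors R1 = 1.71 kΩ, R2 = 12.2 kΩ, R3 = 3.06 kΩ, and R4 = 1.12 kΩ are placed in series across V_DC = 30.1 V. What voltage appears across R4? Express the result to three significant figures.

V ≈ 1.86 V

ΣR = 1.71 + 12.2 + 3.06 + 1.12 = 18.09 kΩ.
V = V_DC · R/ΣR = 30.1 × 0.06191 = 1.864 V.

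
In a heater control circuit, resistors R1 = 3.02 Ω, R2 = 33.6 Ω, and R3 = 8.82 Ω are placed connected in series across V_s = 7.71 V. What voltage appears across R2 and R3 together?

V ≈ 7.20 V

Total series resistance ΣR = 3.02 + 33.6 + 8.82 = 45.44 Ω.
R_{R2..R3} = 33.6 + 8.82 = 42.42 Ω.
V = V_s · R/ΣR = 7.71 × 0.9335 = 7.198 V.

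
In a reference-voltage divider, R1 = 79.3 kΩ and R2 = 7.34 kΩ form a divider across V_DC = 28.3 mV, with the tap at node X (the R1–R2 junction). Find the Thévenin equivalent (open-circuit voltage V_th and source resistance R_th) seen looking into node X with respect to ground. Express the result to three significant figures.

V_th ≈ 2.40 mV, R_th ≈ 6.72 kΩ

Open-circuit (no load on X): V_th = V_DC · R2/(R1 + R2) = 28.3 × 7.34/(79.30 + 7.34) = 2.398 mV.
Looking into X with the source shorted: R_th = R1·R2/(R1+R2) = 79.30 × 7.34/86.64 = 6.718 kΩ.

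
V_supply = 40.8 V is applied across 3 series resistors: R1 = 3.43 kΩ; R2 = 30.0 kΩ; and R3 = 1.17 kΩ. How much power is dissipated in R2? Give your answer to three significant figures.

P ≈ 41.7 mW

The common current is I = 40.8/34.60 = 1.179 mA.
P(R2) = I²·R2 = (1.179)² × 30.0 = 41.71 mW.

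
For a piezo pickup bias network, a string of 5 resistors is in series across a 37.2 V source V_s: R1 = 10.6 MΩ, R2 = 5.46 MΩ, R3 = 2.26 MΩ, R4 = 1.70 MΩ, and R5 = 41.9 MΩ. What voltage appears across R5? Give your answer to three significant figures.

V ≈ 25.2 V

Series total: ΣR = 10.6 + 5.46 + 2.26 + 1.70 + 41.9 = 61.92 MΩ.
V = V_s · R/ΣR = 37.2 × 0.6767 = 25.17 V.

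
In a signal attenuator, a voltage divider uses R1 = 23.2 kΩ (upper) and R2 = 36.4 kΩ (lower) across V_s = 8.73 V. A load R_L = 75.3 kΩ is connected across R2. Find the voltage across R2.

V_out ≈ 4.49 V

First combine the lower leg with the load: R2 ‖ R_L = 24.54 kΩ.
Then V_out = V_s · R2'/(R1 + R2') = 8.73 × 24.54/47.74 = 4.487 V.
(Unloaded it would be 5.33 V; the load pulls it down.)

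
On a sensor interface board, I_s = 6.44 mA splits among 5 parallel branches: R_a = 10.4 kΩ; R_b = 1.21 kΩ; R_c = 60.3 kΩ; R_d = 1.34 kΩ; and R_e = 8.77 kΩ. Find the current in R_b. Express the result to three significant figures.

I ≈ 2.96 mA

ΣG = 1/10.4 + 1/1.21 + 1/60.3 + 1/1.34 + 1/8.77 = 1.799.
Current divider: I(R_b) = I_s · G_k/ΣG = 6.44 × (0.8264/1.799) = 6.44 × 0.4593 = 2.958 mA.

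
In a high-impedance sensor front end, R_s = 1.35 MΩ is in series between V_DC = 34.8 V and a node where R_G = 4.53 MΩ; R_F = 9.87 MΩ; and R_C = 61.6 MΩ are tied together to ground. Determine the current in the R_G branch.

Equivalent of the parallel group: R_p = 2.956 MΩ.
V_A by voltage divider: V_A = 34.8 × 2.956/(1.35 + 2.956) = 23.89 V.
I(R_G) = V_A / R_G = 23.89/4.53 = 5.274 µA.

I ≈ 5.27 µA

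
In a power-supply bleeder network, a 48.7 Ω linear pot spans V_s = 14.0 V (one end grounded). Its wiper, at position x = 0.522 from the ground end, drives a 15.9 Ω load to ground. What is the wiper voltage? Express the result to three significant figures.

V_out ≈ 4.14 V

Split the track: R_lower = x·R_p = 25.42 Ω, R_upper = (1−x)·R_p = 23.28 Ω.
(x·R_p) ‖ R_L = 9.782 Ω.
Loaded-divider output: V_out = 14.0 × 0.2959 = 4.142 V.
(Unloaded: V_out = x·V_s = 7.31 V.)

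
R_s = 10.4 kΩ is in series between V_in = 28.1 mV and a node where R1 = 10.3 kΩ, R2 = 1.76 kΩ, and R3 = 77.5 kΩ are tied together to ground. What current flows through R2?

Equivalent of the parallel group: R_p = 1.475 kΩ.
V_A = 28.1 × 1.475/11.87 = 3.489 mV.
I(R2) = V_A / R2 = 3.489/1.76 = 1.983 µA.

I ≈ 1.98 µA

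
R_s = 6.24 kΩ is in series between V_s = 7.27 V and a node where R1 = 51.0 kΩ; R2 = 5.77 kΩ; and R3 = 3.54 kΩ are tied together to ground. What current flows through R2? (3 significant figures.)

Combine the parallel branches: R_p = (1/51.0 + 1/5.77 + 1/3.54)⁻¹ = 2.103 kΩ.
Node voltage V_A = V_s · R_p/(R_s + R_p) = 7.27 × 0.2521 = 1.833 V.
Branch current I = V_A/R2 = 1.833/5.77 = 0.3177 mA.

I ≈ 0.318 mA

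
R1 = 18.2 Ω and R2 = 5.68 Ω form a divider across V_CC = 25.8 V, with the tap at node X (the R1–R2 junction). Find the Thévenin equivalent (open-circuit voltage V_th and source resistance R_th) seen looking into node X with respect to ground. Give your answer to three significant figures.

With X open, the divider is unloaded: V_th = 25.8 × 5.68/23.88 = 6.137 V.
Zeroing V_CC shorts the top of R1 to ground, so R_th = R1 ‖ R2 = 4.329 Ω.

V_th ≈ 6.14 V, R_th ≈ 4.33 Ω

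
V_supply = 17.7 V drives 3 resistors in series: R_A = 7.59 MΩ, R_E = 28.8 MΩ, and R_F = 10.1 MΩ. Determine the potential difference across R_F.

V ≈ 3.85 V

ΣR = 7.59 + 28.8 + 10.1 = 46.49 MΩ.
By the voltage-divider rule, V = 17.7 × 10.10/46.49 = 3.845 V.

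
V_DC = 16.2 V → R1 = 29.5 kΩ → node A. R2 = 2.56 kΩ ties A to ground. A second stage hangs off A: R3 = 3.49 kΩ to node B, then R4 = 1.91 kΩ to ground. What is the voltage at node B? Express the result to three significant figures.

Node A sees R2 in parallel with the series input of stage 2, R3 + R4 = 5.400 kΩ.
R2 ‖ (R3+R4) = 1.737 kΩ.
V_A = 16.2 × 1.737/(29.5 + 1.737) = 0.9007 V.
Then the unloaded second divider: V_B = V_A × R4/(R3+R4) = 0.9007 × 0.3537 = 0.3186 V.

V_B ≈ 0.319 V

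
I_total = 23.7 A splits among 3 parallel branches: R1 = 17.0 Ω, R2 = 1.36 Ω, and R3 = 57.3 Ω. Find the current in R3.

ΣG = 1/17.0 + 1/1.36 + 1/57.3 = 0.8116.
R3 takes the fraction G_k/ΣG = 0.01745/0.8116 = 0.02150, so I = 23.7 × 0.02150 = 0.5096 A.

I ≈ 0.510 A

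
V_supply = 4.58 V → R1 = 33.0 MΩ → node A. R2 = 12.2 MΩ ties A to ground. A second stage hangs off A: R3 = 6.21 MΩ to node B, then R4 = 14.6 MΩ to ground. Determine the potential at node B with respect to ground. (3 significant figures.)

Node A sees R2 in parallel with the series input of stage 2, R3 + R4 = 20.81 MΩ.
Effective lower resistance at A: R2 ‖ 20.81 = 7.691 MΩ.
So V_A = 4.58 × 0.1890 = 0.8657 V.
Stage 2 is unloaded, so V_B = V_A · R4/(R3+R4) = 0.8657 × 14.6/20.81 = 0.6073 V.

V_B ≈ 0.607 V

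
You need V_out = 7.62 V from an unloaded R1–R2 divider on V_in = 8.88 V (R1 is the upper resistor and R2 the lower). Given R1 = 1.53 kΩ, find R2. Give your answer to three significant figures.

The divider ratio is R2/(R1+R2) = 7.62/8.88 = 0.8581.
Rearranging, R2 = R1·k/(1−k) = 1.53 × 6.048 = 9.253 kΩ.

R2 ≈ 9.25 kΩ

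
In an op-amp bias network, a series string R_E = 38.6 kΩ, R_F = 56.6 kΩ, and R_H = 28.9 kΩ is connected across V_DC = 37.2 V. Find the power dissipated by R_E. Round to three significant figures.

P ≈ 3.47 mW

The common current is I = 37.2/124.1 = 0.2998 mA.
P(R_E) = I²·R_E = (0.2998)² × 38.6 = 3.468 mW.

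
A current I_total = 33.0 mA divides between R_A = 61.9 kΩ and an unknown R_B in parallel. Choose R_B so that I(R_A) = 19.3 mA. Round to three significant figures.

R_B ≈ 87.2 kΩ

The fraction through R_A equals R_B/(R_A+R_B).
With f = 0.5848, R_B = R_A · f/(1−f) = 61.9 × 1.409 = 87.20 kΩ.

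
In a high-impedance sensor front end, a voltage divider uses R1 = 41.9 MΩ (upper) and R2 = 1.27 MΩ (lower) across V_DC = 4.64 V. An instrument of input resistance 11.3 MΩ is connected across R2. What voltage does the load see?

The load sits in parallel with R2, giving an effective lower resistance R2' = R2·R_L/(R2+R_L) = 1.142 MΩ.
Voltage divider with the loaded lower leg: V_out = 4.64 × 1.142/(41.9 + 1.142) = 4.64 × 0.02653 = 0.1231 V.
(Unloaded it would be 0.137 V; the load pulls it down.)

V_out ≈ 0.123 V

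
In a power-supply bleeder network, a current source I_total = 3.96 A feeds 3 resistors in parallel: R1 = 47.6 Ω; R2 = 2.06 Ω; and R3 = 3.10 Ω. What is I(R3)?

I ≈ 1.54 A

ΣG = 1/47.6 + 1/2.06 + 1/3.10 = 0.8290.
By the current-divider rule, I = I_total · G_k/ΣG = 3.96 × 0.3891 = 1.541 A.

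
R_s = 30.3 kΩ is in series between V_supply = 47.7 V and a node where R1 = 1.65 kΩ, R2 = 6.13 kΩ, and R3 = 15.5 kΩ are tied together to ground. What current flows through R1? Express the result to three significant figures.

I ≈ 1.10 mA

Equivalent of the parallel group: R_p = 1.199 kΩ.
V_A by voltage divider: V_A = 47.7 × 1.199/(30.3 + 1.199) = 1.816 V.
Branch current I = V_A/R1 = 1.816/1.65 = 1.101 mA.
(Check via current divider: I_total = 1.514 mA; share G_k/ΣG = 0.7269 → same result.)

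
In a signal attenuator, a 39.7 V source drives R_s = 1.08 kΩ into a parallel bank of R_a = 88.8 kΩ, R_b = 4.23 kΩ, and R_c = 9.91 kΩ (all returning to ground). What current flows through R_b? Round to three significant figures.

Combine the parallel branches: R_p = (1/88.8 + 1/4.23 + 1/9.91)⁻¹ = 2.869 kΩ.
V_A by voltage divider: V_A = 39.7 × 2.869/(1.08 + 2.869) = 28.84 V.
I(R_b) = V_A / R_b = 28.84/4.23 = 6.818 mA.

I ≈ 6.82 mA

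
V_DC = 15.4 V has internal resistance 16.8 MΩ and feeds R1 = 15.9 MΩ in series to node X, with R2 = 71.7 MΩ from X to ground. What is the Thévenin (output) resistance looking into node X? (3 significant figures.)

R_th ≈ 22.5 MΩ

R1' = 16.8 + 15.9 = 32.70 MΩ (source resistance + R1).
Zeroing V_DC shorts the top of R1' to ground, so R_th = R1' ‖ R2 = 22.46 MΩ.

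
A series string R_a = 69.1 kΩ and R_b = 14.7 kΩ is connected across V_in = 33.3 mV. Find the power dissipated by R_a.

P ≈ 10.9 nW

Series current I = V_in/ΣR = 33.3/83.80 = 0.3974 µA.
V(R_a) = I·R = 27.46 mV; P = V·I = 27.46 × 0.3974 = 10.91 nW.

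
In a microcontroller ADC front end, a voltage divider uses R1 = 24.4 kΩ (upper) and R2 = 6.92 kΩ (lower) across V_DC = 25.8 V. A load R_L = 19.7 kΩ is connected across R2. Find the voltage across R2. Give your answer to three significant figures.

The load sits in parallel with R2, giving an effective lower resistance R2' = R2·R_L/(R2+R_L) = 5.121 kΩ.
Now apply the divider: V_out = 25.8 × 0.1735 = 4.476 V.

V_out ≈ 4.48 V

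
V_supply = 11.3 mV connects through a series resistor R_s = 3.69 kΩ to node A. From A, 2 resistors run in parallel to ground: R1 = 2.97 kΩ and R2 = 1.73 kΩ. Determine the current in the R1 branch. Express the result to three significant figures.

Equivalent of the parallel group: R_p = 1.093 kΩ.
V_A = 11.3 × 1.093/4.783 = 2.583 mV.
Branch current I = V_A/R1 = 2.583/2.97 = 0.8696 µA.

I ≈ 0.870 µA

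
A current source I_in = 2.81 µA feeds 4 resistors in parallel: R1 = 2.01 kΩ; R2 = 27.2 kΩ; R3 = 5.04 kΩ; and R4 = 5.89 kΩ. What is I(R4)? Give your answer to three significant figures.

I ≈ 0.529 µA

Conductances: ΣG = 1/2.01 + 1/27.2 + 1/5.04 + 1/5.89 = 0.9025 (1/kΩ).
R4 takes the fraction G_k/ΣG = 0.1698/0.9025 = 0.1881, so I = 2.81 × 0.1881 = 0.5286 µA.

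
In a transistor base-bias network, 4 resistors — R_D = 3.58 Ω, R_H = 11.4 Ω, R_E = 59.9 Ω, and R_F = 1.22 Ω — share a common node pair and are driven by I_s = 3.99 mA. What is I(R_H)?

Conductances: ΣG = 1/3.58 + 1/11.4 + 1/59.9 + 1/1.22 = 1.203 (1/Ω).
R_H takes the fraction G_k/ΣG = 0.08772/1.203 = 0.07289, so I = 3.99 × 0.07289 = 0.2908 mA.

I ≈ 0.291 mA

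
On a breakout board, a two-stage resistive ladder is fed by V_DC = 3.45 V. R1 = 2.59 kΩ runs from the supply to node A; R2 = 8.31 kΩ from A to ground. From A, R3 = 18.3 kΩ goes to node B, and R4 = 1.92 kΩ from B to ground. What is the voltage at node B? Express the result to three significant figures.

Node A sees R2 in parallel with the series input of stage 2, R3 + R4 = 20.22 kΩ.
R2 ‖ (R3+R4) = 5.890 kΩ.
First divider: V_A = V_DC · 5.890/(2.59 + 5.890) = 2.396 V.
Stage 2 is unloaded, so V_B = V_A · R4/(R3+R4) = 2.396 × 1.92/20.22 = 0.2275 V.

V_B ≈ 0.228 V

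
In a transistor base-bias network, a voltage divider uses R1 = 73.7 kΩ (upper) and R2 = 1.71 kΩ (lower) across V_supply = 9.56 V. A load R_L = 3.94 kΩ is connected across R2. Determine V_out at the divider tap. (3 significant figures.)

First combine the lower leg with the load: R2 ‖ R_L = 1.192 kΩ.
Then V_out = V_supply · R2'/(R1 + R2') = 9.56 × 1.192/74.89 = 0.1522 V.

V_out ≈ 0.152 V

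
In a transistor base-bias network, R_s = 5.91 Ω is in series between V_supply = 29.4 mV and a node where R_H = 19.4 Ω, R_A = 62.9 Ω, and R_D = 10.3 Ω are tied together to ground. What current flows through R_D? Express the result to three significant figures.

Parallel bank: R_p = 1/(1/19.4 + 1/62.9 + 1/10.3) = 6.078 Ω.
V_A by voltage divider: V_A = 29.4 × 6.078/(5.91 + 6.078) = 14.91 mV.
I(R_D) = V_A / R_D = 14.91/10.3 = 1.447 mA.
(Check via current divider: I_total = 2.452 mA; share G_k/ΣG = 0.5901 → same result.)

I ≈ 1.45 mA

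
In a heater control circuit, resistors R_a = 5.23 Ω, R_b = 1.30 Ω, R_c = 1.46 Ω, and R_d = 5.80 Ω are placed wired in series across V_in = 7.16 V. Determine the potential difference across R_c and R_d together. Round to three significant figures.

V ≈ 3.77 V

Series total: ΣR = 5.23 + 1.30 + 1.46 + 5.80 = 13.79 Ω.
R_{R_c..R_d} = 1.46 + 5.80 = 7.260 Ω.
By the voltage-divider rule, V = 7.16 × 7.260/13.79 = 3.770 V.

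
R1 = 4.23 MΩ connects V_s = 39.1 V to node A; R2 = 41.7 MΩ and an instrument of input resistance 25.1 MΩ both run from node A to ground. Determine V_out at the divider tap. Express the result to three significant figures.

The load sits in parallel with R2, giving an effective lower resistance R2' = R2·R_L/(R2+R_L) = 15.67 MΩ.
Voltage divider with the loaded lower leg: V_out = 39.1 × 15.67/(4.23 + 15.67) = 39.1 × 0.7874 = 30.79 V.
(Unloaded it would be 35.5 V; the load pulls it down.)

V_out ≈ 30.8 V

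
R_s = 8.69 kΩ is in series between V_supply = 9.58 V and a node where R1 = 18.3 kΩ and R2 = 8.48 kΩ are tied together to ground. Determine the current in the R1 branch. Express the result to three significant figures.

I ≈ 0.209 mA

Parallel bank: R_p = 1/(1/18.3 + 1/8.48) = 5.795 kΩ.
V_A = 9.58 × 5.795/14.48 = 3.833 V.
I(R1) = V_A / R1 = 3.833/18.3 = 0.2094 mA.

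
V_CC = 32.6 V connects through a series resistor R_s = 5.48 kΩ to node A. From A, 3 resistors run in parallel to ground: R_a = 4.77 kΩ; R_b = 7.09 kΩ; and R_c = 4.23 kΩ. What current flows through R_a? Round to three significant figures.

Combine the parallel branches: R_p = (1/4.77 + 1/7.09 + 1/4.23)⁻¹ = 1.703 kΩ.
V_A = 32.6 × 1.703/7.183 = 7.730 V.
Branch current I = V_A/R_a = 7.730/4.77 = 1.621 mA.

I ≈ 1.62 mA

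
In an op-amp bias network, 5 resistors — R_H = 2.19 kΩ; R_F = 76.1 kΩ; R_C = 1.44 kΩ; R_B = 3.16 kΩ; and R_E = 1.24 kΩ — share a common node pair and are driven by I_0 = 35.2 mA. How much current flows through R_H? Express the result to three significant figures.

Conductances: ΣG = 1/2.19 + 1/76.1 + 1/1.44 + 1/3.16 + 1/1.24 = 2.287 (1/kΩ).
R_H takes the fraction G_k/ΣG = 0.4566/2.287 = 0.1996, so I = 35.2 × 0.1996 = 7.028 mA.

I ≈ 7.03 mA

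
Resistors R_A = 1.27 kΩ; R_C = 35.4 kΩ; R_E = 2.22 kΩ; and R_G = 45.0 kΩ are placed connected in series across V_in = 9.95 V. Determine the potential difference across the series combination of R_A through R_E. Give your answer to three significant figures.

V ≈ 4.61 V

Series total: ΣR = 1.27 + 35.4 + 2.22 + 45.0 = 83.89 kΩ.
R_{R_A..R_E} = 1.27 + 35.4 + 2.22 = 38.89 kΩ.
V = V_in · R/ΣR = 9.95 × 0.4636 = 4.613 V.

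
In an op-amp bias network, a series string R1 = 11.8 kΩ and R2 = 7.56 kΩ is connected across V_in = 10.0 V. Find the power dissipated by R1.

The common current is I = 10.0/19.36 = 0.5165 mA.
P = I²R = 0.2668 × 11.8 = 3.148 mW.

P ≈ 3.15 mW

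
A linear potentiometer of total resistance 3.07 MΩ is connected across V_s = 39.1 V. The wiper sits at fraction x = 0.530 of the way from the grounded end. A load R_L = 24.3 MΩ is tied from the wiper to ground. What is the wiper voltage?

V_out ≈ 20.1 V

Lower segment x·R_p = 1.627 MΩ; upper segment (1−x)·R_p = 1.443 MΩ.
(x·R_p) ‖ R_L = 1.525 MΩ.
Then V_out = V_s · 1.525/(1.443 + 1.525) = 20.09 V.
(Unloaded: V_out = x·V_s = 20.7 V.)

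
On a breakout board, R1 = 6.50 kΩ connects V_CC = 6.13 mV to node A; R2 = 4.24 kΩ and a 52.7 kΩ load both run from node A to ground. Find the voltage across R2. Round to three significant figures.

V_out ≈ 2.31 mV

First combine the lower leg with the load: R2 ‖ R_L = 3.924 kΩ.
Then V_out = V_CC · R2'/(R1 + R2') = 6.13 × 3.924/10.42 = 2.308 mV.
(Unloaded it would be 2.42 mV; the load pulls it down.)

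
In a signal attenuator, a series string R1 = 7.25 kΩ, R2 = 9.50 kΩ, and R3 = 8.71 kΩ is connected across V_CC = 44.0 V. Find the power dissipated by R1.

Series current I = V_CC/ΣR = 44.0/25.46 = 1.728 mA.
V(R1) = I·R = 12.53 V; P = V·I = 12.53 × 1.728 = 21.65 mW.

P ≈ 21.7 mW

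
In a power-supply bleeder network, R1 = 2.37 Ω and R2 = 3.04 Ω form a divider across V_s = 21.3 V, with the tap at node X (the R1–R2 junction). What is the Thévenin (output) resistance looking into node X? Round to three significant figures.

With V_s suppressed (replaced by a short), R_th = R1 ‖ R2 = (2.370 × 3.04)/(2.370 + 3.04) = 1.332 Ω.

R_th ≈ 1.33 Ω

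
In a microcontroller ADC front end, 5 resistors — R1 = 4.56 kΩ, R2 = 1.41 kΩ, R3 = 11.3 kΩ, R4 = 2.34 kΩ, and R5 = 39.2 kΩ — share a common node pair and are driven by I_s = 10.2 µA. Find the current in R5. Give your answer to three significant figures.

I ≈ 0.177 µA

ΣG = 1/4.56 + 1/1.41 + 1/11.3 + 1/2.34 + 1/39.2 = 1.470.
By the current-divider rule, I = I_s · G_k/ΣG = 10.2 × 0.01736 = 0.1770 µA.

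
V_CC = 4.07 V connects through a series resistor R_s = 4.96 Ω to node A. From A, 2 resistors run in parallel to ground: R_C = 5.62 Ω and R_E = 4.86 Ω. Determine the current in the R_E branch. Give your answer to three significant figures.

I ≈ 0.288 A

Parallel bank: R_p = 1/(1/5.62 + 1/4.86) = 2.606 Ω.
V_A by voltage divider: V_A = 4.07 × 2.606/(4.96 + 2.606) = 1.402 V.
I(R_E) = V_A / R_E = 1.402/4.86 = 0.2885 A.
(Equivalently: I_total = 0.5379 A, then current-divider fraction G_k/ΣG = 0.5363.)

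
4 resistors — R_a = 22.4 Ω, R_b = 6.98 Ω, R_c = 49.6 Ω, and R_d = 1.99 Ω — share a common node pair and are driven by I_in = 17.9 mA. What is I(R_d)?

I ≈ 12.7 mA

Total conductance ΣG = 1/22.4 + 1/6.98 + 1/49.6 + 1/1.99 = 0.7106 (units of 1/Ω).
R_d takes the fraction G_k/ΣG = 0.5025/0.7106 = 0.7072, so I = 17.9 × 0.7072 = 12.66 mA.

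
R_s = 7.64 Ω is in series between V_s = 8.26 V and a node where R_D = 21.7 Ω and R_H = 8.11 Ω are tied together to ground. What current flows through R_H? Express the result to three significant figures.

Equivalent of the parallel group: R_p = 5.904 Ω.
Node voltage V_A = V_s · R_p/(R_s + R_p) = 8.26 × 0.4359 = 3.601 V.
Branch current I = V_A/R_H = 3.601/8.11 = 0.4440 A.

I ≈ 0.444 A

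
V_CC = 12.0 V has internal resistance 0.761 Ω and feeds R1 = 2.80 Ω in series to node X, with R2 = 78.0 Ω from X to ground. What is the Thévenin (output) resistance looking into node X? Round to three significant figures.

R_th ≈ 3.41 Ω

R1' = 0.761 + 2.80 = 3.561 Ω (source resistance + R1).
Zeroing V_CC shorts the top of R1' to ground, so R_th = R1' ‖ R2 = 3.406 Ω.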